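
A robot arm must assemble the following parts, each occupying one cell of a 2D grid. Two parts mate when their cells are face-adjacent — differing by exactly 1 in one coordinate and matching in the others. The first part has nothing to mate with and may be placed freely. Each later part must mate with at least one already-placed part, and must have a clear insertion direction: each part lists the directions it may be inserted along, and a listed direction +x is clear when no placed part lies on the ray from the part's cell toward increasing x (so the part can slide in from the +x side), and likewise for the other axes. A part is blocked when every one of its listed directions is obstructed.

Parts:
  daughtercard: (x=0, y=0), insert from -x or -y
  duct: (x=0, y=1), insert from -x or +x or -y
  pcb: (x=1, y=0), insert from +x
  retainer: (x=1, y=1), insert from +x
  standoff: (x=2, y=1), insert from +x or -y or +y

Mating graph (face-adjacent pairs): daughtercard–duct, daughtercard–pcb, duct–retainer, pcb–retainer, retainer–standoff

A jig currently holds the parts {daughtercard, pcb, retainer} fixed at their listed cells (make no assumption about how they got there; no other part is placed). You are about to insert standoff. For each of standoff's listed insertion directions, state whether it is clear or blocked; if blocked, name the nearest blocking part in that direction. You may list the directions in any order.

+x: ray from standoff(2, 1) has no placed part ⇒ clear
-y: ray from standoff(2, 1) has no placed part ⇒ clear
+y: ray from standoff(2, 1) has no placed part ⇒ clear

+x: clear; +y: clear; -y: clear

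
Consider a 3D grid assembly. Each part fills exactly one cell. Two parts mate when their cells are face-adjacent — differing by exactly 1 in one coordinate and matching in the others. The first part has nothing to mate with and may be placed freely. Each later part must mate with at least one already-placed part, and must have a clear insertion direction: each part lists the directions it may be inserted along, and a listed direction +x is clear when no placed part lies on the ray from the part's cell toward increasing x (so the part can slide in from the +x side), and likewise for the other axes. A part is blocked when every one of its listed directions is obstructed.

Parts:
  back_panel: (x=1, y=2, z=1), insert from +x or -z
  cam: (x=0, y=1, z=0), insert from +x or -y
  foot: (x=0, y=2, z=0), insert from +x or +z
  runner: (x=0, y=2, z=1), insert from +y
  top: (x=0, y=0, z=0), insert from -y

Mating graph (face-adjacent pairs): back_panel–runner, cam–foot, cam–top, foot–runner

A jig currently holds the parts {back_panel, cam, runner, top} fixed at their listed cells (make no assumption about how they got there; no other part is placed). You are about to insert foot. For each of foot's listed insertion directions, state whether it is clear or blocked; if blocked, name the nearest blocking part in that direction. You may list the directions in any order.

+x: ray from foot(0, 2, 0) has no placed part ⇒ clear
+z: nearest on ray is runner@(0, 2, 1) ⇒ blocked

+x: clear; +z: blocked by runner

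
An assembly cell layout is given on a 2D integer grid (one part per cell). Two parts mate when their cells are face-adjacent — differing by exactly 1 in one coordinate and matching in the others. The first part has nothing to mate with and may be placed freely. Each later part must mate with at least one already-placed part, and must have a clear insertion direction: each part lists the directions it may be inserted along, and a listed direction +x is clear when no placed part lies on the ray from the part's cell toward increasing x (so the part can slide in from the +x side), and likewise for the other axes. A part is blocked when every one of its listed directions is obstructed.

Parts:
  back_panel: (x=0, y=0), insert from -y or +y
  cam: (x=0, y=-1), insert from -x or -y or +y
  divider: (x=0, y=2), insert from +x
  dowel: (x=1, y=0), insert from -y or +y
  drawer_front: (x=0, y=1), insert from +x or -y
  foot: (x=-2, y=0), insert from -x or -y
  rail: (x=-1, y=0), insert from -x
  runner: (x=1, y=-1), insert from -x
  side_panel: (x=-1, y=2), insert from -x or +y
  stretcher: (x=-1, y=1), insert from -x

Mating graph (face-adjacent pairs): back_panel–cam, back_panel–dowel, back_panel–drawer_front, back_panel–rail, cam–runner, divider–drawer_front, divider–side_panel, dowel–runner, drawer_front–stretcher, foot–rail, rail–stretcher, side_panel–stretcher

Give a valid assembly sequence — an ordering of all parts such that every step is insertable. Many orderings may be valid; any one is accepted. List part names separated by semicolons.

divider; side_panel; drawer_front; back_panel; rail; foot; stretcher; dowel; runner; cam

1. divider@(0, 2) [+x clear] — {divider}
2. side_panel@(-1, 2) [-x clear] — {divider, side_panel}
3. drawer_front@(0, 1) [+x clear] — {divider, drawer_front, side_panel}
4. back_panel@(0, 0) [-y clear] — {back_panel, divider, drawer_front, side_panel}
5. rail@(-1, 0) [-x clear] — {back_panel, divider, drawer_front, rail, side_panel}
6. foot@(-2, 0) [-x clear] — {back_panel, divider, drawer_front, foot, rail, side_panel}
7. stretcher@(-1, 1) [-x clear] — {back_panel, divider, drawer_front, foot, rail, side_panel, stretcher}
8. dowel@(1, 0) [-y clear] — {back_panel, divider, dowel, drawer_front, foot, rail, side_panel, stretcher}
9. runner@(1, -1) [-x clear] — {back_panel, divider, dowel, drawer_front, foot, rail, runner, side_panel, stretcher}
10. cam@(0, -1) [-x clear] — {back_panel, cam, divider, dowel, drawer_front, foot, rail, runner, side_panel, stretcher}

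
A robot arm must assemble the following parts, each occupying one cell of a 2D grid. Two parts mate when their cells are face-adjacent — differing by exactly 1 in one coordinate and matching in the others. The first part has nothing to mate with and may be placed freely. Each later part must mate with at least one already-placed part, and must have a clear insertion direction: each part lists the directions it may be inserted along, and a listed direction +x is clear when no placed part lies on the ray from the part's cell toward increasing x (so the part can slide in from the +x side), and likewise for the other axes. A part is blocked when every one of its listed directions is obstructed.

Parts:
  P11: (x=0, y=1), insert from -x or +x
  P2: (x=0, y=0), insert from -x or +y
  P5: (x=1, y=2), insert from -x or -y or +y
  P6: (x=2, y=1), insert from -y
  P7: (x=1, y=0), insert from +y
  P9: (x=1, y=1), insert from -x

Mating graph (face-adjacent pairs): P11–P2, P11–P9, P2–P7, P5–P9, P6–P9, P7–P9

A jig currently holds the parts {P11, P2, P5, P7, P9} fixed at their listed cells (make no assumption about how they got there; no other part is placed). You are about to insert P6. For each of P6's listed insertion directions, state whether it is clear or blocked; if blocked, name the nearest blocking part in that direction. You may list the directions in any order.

-y: clear

-y: ray from P6(2, 1) has no placed part ⇒ clear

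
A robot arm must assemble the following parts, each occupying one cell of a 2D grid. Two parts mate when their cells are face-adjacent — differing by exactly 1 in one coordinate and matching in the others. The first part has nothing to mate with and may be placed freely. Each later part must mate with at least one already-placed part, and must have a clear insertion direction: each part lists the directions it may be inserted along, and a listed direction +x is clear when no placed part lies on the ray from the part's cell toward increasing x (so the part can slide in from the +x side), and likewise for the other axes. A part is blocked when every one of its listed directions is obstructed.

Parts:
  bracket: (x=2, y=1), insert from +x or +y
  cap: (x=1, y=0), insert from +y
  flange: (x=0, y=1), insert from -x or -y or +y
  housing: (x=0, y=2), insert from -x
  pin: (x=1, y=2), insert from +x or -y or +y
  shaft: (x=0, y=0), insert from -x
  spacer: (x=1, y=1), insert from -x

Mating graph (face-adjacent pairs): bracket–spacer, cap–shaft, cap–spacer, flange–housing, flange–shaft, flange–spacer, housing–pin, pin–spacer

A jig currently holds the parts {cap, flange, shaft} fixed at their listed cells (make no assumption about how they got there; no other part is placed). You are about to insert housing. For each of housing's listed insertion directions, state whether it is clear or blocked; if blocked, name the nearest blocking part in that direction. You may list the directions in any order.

-x: ray from housing(0, 2) has no placed part ⇒ clear

-x: clear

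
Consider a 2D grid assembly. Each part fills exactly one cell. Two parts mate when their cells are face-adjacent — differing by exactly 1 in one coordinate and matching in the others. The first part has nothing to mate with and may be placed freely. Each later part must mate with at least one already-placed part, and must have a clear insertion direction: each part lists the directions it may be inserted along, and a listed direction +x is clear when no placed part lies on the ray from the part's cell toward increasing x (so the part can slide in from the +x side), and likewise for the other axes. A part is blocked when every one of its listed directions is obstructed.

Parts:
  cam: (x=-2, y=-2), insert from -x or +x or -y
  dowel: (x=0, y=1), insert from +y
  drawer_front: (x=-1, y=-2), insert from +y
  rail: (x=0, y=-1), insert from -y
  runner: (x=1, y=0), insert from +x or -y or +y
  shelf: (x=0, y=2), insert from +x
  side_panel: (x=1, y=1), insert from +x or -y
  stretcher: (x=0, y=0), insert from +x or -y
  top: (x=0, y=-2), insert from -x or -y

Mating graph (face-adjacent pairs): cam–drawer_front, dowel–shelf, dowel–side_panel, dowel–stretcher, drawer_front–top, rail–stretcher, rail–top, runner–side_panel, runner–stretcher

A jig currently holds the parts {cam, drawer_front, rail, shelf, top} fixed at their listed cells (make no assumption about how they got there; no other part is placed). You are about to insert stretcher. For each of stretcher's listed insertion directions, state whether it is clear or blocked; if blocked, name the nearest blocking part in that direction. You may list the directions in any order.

+x: ray from stretcher(0, 0) has no placed part ⇒ clear
-y: nearest on ray is rail@(0, -1) ⇒ blocked

+x: clear; -y: blocked by rail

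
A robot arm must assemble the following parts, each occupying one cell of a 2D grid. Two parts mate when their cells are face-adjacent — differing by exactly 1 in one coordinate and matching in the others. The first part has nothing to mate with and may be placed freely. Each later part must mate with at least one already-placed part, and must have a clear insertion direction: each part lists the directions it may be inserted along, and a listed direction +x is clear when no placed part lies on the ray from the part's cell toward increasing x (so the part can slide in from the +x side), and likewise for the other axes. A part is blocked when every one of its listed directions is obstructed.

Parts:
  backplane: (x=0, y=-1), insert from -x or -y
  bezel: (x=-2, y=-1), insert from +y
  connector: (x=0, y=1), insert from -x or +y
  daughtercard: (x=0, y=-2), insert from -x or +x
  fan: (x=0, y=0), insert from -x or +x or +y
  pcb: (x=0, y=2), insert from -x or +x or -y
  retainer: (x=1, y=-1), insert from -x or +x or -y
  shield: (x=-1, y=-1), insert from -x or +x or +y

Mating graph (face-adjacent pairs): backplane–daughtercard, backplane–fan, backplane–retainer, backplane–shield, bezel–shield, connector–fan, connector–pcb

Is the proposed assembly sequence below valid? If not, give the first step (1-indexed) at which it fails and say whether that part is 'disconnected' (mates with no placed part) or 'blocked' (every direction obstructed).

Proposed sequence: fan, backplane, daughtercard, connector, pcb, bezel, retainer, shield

Invalid at step 6 (disconnected)

1. fan@(0, 0) [-x clear] — {fan}
2. backplane@(0, -1) [-x clear] — {backplane, fan}
3. daughtercard@(0, -2) [-x clear] — {backplane, daughtercard, fan}
4. connector@(0, 1) [-x clear] — {backplane, connector, daughtercard, fan}
5. pcb@(0, 2) [-x clear] — {backplane, connector, daughtercard, fan, pcb}
6. bezel@(-2, -1) — no placed neighbour ⇒ disconnected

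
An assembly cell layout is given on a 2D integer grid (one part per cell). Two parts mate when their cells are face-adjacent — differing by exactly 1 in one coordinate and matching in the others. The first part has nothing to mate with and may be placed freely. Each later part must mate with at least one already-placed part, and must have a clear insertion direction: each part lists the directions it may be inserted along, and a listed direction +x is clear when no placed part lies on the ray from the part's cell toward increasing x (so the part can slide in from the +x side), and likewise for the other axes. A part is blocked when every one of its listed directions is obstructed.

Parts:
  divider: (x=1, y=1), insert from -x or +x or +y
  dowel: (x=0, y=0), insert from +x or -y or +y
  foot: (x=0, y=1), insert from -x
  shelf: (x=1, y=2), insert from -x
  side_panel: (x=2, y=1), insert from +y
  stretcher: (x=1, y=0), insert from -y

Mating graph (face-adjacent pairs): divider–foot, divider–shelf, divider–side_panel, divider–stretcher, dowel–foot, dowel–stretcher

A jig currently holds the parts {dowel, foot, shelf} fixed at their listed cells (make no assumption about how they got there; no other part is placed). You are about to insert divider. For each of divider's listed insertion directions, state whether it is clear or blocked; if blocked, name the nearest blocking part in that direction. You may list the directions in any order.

+x: clear; +y: blocked by shelf; -x: blocked by foot

-x: nearest on ray is foot@(0, 1) ⇒ blocked
+x: ray from divider(1, 1) has no placed part ⇒ clear
+y: nearest on ray is shelf@(1, 2) ⇒ blocked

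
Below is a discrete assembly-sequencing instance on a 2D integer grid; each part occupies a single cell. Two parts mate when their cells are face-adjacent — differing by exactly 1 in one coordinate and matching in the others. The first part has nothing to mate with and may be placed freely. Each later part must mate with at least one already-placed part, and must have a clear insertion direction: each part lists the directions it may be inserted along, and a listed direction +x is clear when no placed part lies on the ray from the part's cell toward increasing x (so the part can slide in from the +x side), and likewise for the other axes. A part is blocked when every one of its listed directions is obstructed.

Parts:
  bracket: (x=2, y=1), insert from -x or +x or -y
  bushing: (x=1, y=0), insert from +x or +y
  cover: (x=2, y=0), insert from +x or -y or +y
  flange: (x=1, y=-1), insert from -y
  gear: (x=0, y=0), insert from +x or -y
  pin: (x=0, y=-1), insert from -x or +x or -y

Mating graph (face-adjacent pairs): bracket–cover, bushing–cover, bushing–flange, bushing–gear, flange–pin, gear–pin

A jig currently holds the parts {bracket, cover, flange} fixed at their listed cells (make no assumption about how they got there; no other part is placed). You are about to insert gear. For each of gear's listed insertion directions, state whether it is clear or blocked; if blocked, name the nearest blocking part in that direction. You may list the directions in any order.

+x: nearest on ray is cover@(2, 0) ⇒ blocked
-y: ray from gear(0, 0) has no placed part ⇒ clear

+x: blocked by cover; -y: clear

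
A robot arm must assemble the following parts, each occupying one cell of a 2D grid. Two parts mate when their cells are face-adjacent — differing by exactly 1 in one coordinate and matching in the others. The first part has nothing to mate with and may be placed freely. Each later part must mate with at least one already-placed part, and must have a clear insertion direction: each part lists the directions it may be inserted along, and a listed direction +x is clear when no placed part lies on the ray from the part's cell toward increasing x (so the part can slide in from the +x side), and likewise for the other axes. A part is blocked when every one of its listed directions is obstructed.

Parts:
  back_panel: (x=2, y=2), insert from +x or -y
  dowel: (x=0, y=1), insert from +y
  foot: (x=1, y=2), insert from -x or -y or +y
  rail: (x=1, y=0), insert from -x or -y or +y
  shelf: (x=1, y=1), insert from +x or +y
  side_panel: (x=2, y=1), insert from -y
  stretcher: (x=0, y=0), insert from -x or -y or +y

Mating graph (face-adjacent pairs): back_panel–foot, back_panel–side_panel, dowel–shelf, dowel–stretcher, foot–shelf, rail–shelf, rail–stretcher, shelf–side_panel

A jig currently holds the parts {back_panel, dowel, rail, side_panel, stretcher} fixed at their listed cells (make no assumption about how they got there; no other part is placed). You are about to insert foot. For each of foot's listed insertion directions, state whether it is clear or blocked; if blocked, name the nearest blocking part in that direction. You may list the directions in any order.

+y: clear; -x: clear; -y: blocked by rail

-x: ray from foot(1, 2) has no placed part ⇒ clear
-y: nearest on ray is rail@(1, 0) ⇒ blocked
+y: ray from foot(1, 2) has no placed part ⇒ clear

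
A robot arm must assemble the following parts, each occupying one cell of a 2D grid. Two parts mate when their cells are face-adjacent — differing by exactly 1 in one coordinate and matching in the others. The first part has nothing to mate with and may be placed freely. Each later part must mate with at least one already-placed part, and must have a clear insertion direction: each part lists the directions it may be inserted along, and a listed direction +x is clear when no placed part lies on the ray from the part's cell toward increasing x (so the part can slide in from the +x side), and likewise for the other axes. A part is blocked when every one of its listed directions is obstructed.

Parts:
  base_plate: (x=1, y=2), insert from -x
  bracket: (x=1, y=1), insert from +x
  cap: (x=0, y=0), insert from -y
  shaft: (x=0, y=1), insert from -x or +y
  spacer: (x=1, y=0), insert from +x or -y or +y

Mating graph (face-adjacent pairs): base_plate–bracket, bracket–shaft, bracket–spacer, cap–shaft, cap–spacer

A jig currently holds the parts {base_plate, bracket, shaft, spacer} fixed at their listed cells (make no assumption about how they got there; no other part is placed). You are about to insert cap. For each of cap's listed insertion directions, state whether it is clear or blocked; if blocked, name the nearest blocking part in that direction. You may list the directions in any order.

-y: clear

-y: ray from cap(0, 0) has no placed part ⇒ clear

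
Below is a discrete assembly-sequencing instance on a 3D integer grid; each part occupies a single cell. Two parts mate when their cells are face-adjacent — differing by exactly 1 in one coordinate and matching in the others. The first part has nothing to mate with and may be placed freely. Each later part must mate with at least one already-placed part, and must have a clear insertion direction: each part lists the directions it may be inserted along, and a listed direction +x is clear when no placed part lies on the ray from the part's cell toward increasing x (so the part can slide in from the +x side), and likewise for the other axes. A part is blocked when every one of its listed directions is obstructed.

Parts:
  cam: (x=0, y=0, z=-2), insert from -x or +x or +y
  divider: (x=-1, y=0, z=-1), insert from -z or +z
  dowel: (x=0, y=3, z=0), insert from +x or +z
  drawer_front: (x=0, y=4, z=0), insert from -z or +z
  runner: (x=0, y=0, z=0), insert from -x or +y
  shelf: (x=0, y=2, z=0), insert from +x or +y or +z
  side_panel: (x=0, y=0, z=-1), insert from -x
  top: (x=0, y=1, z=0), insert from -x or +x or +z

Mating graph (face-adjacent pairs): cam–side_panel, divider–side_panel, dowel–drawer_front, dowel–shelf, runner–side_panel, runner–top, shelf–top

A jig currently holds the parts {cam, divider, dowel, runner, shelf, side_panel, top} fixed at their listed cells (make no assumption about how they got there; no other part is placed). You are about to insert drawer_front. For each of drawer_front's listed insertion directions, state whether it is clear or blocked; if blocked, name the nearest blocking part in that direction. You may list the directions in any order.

-z: ray from drawer_front(0, 4, 0) has no placed part ⇒ clear
+z: ray from drawer_front(0, 4, 0) has no placed part ⇒ clear

+z: clear; -z: clear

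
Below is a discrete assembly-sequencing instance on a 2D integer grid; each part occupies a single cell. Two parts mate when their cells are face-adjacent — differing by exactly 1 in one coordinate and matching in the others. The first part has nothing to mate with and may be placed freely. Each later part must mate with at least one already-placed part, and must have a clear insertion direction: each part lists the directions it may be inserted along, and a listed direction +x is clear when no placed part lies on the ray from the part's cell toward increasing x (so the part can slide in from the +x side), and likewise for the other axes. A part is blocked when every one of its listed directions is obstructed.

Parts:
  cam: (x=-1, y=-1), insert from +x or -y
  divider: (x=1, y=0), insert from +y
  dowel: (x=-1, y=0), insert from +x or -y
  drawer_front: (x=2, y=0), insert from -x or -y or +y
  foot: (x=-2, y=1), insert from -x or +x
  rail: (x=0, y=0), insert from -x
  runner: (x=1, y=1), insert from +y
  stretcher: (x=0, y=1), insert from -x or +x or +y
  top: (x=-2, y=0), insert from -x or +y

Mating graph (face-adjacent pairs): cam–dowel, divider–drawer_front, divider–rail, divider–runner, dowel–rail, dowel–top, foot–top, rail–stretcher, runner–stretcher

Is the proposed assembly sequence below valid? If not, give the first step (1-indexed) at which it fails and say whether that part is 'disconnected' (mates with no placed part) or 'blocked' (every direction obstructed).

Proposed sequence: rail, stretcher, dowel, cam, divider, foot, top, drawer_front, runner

Invalid at step 6 (disconnected)

1. rail@(0, 0) [-x clear] — {rail}
2. stretcher@(0, 1) [-x clear] — {rail, stretcher}
3. dowel@(-1, 0) [-y clear] — {dowel, rail, stretcher}
4. cam@(-1, -1) [+x clear] — {cam, dowel, rail, stretcher}
5. divider@(1, 0) [+y clear] — {cam, divider, dowel, rail, stretcher}
6. foot@(-2, 1) — no placed neighbour ⇒ disconnected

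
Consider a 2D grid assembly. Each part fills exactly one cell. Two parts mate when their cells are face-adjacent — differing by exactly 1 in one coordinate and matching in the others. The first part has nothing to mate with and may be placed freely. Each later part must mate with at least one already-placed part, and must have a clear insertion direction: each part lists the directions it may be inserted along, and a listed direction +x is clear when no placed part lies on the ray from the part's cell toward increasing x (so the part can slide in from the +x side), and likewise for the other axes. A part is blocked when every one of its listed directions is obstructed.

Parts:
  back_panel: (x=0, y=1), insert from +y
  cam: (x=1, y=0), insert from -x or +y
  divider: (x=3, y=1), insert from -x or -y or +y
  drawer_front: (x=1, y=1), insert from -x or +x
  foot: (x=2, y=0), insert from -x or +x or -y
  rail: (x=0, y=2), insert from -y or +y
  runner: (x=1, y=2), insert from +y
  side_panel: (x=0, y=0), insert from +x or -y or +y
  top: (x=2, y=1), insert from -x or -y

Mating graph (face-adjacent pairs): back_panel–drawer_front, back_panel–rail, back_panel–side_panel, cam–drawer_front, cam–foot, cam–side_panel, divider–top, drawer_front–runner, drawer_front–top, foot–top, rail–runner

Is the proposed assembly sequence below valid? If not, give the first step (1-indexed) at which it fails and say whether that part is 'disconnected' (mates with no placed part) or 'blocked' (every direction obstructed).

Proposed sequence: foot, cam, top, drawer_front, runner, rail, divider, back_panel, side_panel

1. foot@(2, 0) [-x clear] — {foot}
2. cam@(1, 0) [-x clear] — {cam, foot}
3. top@(2, 1) [-x clear] — {cam, foot, top}
4. drawer_front@(1, 1) [-x clear] — {cam, drawer_front, foot, top}
5. runner@(1, 2) [+y clear] — {cam, drawer_front, foot, runner, top}
6. rail@(0, 2) [-y clear] — {cam, drawer_front, foot, rail, runner, top}
7. divider@(3, 1) [-y clear] — {cam, divider, drawer_front, foot, rail, runner, top}
8. back_panel@(0, 1) — +y all obstructed ⇒ blocked

Invalid at step 8 (blocked)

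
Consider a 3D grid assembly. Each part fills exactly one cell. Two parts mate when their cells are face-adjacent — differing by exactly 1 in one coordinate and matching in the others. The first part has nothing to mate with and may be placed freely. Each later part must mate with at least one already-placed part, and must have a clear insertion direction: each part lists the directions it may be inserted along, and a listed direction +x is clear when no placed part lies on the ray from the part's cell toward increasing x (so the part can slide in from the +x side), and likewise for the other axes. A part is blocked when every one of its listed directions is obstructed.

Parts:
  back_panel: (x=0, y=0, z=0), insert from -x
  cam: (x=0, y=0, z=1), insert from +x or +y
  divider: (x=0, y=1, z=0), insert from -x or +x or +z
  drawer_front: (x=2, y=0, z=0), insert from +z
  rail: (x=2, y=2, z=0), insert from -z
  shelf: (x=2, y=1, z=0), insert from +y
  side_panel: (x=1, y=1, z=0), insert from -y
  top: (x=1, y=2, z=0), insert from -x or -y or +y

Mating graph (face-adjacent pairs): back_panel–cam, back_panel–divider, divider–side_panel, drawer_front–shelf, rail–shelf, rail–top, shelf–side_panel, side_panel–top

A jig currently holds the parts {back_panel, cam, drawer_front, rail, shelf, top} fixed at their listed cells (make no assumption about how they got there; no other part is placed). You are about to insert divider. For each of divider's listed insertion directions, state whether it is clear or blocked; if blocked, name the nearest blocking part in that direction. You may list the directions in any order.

-x: ray from divider(0, 1, 0) has no placed part ⇒ clear
+x: nearest on ray is shelf@(2, 1, 0) ⇒ blocked
+z: ray from divider(0, 1, 0) has no placed part ⇒ clear

+x: blocked by shelf; +z: clear; -x: clear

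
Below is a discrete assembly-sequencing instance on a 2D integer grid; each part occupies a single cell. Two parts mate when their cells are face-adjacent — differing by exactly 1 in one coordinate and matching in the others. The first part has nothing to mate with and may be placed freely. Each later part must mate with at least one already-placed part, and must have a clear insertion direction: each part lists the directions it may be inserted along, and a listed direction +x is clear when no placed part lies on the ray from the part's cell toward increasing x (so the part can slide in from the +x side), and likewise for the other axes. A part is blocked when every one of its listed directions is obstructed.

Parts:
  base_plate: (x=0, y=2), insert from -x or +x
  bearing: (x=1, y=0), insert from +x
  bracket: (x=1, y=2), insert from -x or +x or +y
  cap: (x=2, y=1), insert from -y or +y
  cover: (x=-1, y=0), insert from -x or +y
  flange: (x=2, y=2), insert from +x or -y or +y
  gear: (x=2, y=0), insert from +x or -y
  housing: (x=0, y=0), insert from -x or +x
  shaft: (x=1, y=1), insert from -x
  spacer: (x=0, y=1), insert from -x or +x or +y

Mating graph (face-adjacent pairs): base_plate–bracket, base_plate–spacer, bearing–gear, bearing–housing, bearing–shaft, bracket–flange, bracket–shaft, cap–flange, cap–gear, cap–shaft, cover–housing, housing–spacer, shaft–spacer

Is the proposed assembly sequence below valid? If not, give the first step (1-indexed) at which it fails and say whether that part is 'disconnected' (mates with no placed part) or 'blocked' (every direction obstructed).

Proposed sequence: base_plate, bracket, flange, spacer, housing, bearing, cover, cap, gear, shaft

Invalid at step 10 (blocked)

1. base_plate@(0, 2) [-x clear] — {base_plate}
2. bracket@(1, 2) [+x clear] — {base_plate, bracket}
3. flange@(2, 2) [+x clear] — {base_plate, bracket, flange}
4. spacer@(0, 1) [-x clear] — {base_plate, bracket, flange, spacer}
5. housing@(0, 0) [-x clear] — {base_plate, bracket, flange, housing, spacer}
6. bearing@(1, 0) [+x clear] — {base_plate, bearing, bracket, flange, housing, spacer}
7. cover@(-1, 0) [-x clear] — {base_plate, bearing, bracket, cover, flange, housing, spacer}
8. cap@(2, 1) [-y clear] — {base_plate, bearing, bracket, cap, cover, flange, housing, spacer}
9. gear@(2, 0) [+x clear] — {base_plate, bearing, bracket, cap, cover, flange, gear, housing, spacer}
10. shaft@(1, 1) — -x all obstructed ⇒ blocked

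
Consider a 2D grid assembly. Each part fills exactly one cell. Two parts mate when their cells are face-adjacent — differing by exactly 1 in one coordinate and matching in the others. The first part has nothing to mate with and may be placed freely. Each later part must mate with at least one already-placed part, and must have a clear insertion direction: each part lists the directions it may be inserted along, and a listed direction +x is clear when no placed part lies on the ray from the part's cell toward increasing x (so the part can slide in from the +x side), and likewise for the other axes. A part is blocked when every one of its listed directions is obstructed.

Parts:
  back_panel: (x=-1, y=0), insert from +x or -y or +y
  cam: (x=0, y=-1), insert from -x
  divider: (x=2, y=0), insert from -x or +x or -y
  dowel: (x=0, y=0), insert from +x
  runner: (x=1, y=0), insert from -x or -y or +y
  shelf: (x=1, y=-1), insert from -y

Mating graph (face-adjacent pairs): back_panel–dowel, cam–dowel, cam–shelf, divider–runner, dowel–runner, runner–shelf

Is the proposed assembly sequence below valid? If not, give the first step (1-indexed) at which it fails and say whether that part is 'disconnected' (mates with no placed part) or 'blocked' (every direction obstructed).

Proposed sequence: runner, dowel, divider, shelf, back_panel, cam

1. runner@(1, 0) [-x clear] — {runner}
2. dowel@(0, 0) — +x all obstructed ⇒ blocked

Invalid at step 2 (blocked)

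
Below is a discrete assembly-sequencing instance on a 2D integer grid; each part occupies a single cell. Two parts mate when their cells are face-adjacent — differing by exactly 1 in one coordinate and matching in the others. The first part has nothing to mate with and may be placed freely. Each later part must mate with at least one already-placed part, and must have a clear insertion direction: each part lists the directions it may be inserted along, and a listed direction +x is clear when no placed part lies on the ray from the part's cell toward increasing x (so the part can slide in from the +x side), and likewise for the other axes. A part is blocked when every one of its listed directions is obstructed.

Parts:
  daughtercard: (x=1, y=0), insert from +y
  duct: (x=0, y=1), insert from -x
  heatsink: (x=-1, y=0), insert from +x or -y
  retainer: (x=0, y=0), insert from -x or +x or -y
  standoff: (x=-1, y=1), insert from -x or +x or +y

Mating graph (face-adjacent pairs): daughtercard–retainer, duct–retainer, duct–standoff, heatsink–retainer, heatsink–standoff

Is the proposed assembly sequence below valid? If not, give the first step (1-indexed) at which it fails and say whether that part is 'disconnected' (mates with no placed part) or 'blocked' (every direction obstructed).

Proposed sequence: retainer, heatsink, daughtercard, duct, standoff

Valid

1. retainer@(0, 0) [-x clear] — {retainer}
2. heatsink@(-1, 0) [-y clear] — {heatsink, retainer}
3. daughtercard@(1, 0) [+y clear] — {daughtercard, heatsink, retainer}
4. duct@(0, 1) [-x clear] — {daughtercard, duct, heatsink, retainer}
5. standoff@(-1, 1) [-x clear] — {daughtercard, duct, heatsink, retainer, standoff}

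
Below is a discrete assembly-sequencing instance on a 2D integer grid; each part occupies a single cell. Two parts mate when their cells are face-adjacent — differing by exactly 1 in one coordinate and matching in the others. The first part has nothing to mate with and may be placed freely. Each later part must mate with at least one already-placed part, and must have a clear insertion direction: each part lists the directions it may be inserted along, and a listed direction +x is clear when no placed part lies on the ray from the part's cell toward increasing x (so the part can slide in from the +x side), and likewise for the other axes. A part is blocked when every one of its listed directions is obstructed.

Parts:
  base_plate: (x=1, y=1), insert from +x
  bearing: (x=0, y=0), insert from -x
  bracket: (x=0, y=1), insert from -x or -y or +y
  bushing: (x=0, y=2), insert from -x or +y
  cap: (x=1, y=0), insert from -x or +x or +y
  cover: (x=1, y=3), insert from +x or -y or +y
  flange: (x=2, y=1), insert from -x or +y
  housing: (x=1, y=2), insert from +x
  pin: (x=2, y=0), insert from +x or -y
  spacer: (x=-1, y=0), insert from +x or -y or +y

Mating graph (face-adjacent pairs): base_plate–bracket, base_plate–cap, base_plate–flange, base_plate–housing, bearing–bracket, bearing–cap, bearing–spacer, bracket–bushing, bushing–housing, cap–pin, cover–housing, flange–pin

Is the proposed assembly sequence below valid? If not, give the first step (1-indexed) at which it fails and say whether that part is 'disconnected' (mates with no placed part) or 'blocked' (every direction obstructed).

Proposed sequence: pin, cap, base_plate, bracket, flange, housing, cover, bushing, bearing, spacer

1. pin@(2, 0) [+x clear] — {pin}
2. cap@(1, 0) [-x clear] — {cap, pin}
3. base_plate@(1, 1) [+x clear] — {base_plate, cap, pin}
4. bracket@(0, 1) [-x clear] — {base_plate, bracket, cap, pin}
5. flange@(2, 1) [+y clear] — {base_plate, bracket, cap, flange, pin}
6. housing@(1, 2) [+x clear] — {base_plate, bracket, cap, flange, housing, pin}
7. cover@(1, 3) [+x clear] — {base_plate, bracket, cap, cover, flange, housing, pin}
8. bushing@(0, 2) [-x clear] — {base_plate, bracket, bushing, cap, cover, flange, housing, pin}
9. bearing@(0, 0) [-x clear] — {base_plate, bearing, bracket, bushing, cap, cover, flange, housing, pin}
10. spacer@(-1, 0) [-y clear] — {base_plate, bearing, bracket, bushing, cap, cover, flange, housing, pin, spacer}

Valid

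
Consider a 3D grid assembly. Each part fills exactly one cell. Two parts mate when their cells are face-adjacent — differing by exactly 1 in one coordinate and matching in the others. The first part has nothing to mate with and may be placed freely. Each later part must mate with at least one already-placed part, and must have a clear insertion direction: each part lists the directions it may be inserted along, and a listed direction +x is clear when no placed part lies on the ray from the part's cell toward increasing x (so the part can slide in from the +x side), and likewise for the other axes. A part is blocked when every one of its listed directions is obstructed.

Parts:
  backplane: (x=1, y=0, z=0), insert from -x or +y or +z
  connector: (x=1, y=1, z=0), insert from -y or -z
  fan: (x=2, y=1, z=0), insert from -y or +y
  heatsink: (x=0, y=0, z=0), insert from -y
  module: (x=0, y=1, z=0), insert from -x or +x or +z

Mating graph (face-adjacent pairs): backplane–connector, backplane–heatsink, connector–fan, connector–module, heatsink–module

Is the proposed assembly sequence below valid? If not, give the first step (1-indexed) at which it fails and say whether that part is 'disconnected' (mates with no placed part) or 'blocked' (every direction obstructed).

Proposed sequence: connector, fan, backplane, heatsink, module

1. connector@(1, 1, 0) [-y clear] — {connector}
2. fan@(2, 1, 0) [-y clear] — {connector, fan}
3. backplane@(1, 0, 0) [-x clear] — {backplane, connector, fan}
4. heatsink@(0, 0, 0) [-y clear] — {backplane, connector, fan, heatsink}
5. module@(0, 1, 0) [-x clear] — {backplane, connector, fan, heatsink, module}

Valid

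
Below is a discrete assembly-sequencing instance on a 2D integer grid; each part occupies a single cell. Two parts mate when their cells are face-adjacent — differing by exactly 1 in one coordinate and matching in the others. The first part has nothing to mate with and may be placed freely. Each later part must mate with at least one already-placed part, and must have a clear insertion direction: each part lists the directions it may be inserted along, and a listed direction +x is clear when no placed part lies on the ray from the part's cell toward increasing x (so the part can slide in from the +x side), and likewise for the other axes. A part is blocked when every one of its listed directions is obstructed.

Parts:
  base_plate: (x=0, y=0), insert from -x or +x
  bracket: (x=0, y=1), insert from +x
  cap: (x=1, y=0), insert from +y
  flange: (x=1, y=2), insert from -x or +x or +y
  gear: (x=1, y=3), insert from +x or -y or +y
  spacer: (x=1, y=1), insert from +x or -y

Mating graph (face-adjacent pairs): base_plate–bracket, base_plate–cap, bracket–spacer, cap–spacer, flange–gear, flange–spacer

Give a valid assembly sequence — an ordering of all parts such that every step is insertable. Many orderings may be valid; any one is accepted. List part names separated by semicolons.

base_plate; bracket; cap; spacer; flange; gear

1. base_plate@(0, 0) [-x clear] — {base_plate}
2. bracket@(0, 1) [+x clear] — {base_plate, bracket}
3. cap@(1, 0) [+y clear] — {base_plate, bracket, cap}
4. spacer@(1, 1) [+x clear] — {base_plate, bracket, cap, spacer}
5. flange@(1, 2) [-x clear] — {base_plate, bracket, cap, flange, spacer}
6. gear@(1, 3) [+x clear] — {base_plate, bracket, cap, flange, gear, spacer}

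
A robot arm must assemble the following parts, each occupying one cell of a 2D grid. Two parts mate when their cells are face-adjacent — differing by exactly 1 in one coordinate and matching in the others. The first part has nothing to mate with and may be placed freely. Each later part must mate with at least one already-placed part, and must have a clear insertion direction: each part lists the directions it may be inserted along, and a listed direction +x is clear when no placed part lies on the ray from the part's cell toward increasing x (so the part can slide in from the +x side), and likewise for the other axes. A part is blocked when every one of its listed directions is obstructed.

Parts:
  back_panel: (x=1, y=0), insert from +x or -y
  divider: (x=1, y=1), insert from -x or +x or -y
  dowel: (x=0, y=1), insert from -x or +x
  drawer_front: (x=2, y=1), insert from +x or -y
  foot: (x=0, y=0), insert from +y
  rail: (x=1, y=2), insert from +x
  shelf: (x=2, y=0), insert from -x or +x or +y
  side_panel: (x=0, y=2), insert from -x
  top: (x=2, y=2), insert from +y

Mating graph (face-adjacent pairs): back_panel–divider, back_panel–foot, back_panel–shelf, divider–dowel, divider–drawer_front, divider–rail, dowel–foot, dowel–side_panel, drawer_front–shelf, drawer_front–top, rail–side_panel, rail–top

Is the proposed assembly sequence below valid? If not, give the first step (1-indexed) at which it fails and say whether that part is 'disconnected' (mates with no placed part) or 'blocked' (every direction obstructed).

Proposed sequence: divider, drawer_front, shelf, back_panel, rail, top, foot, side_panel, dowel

1. divider@(1, 1) [-x clear] — {divider}
2. drawer_front@(2, 1) [+x clear] — {divider, drawer_front}
3. shelf@(2, 0) [-x clear] — {divider, drawer_front, shelf}
4. back_panel@(1, 0) [-y clear] — {back_panel, divider, drawer_front, shelf}
5. rail@(1, 2) [+x clear] — {back_panel, divider, drawer_front, rail, shelf}
6. top@(2, 2) [+y clear] — {back_panel, divider, drawer_front, rail, shelf, top}
7. foot@(0, 0) [+y clear] — {back_panel, divider, drawer_front, foot, rail, shelf, top}
8. side_panel@(0, 2) [-x clear] — {back_panel, divider, drawer_front, foot, rail, shelf, side_panel, top}
9. dowel@(0, 1) [-x clear] — {back_panel, divider, dowel, drawer_front, foot, rail, shelf, side_panel, top}

Valid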